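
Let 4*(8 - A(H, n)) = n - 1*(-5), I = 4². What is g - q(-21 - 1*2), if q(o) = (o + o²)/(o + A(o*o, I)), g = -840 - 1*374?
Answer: -96310/81 ≈ -1189.0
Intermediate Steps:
I = 16
A(H, n) = 27/4 - n/4 (A(H, n) = 8 - (n - 1*(-5))/4 = 8 - (n + 5)/4 = 8 - (5 + n)/4 = 8 + (-5/4 - n/4) = 27/4 - n/4)
g = -1214 (g = -840 - 374 = -1214)
q(o) = (o + o²)/(11/4 + o) (q(o) = (o + o²)/(o + (27/4 - ¼*16)) = (o + o²)/(o + (27/4 - 4)) = (o + o²)/(o + 11/4) = (o + o²)/(11/4 + o))
g - q(-21 - 1*2) = -1214 - 4*(-21 - 1*2)*(1 + (-21 - 1*2))/(11 + 4*(-21 - 1*2)) = -1214 - 4*(-21 - 2)*(1 + (-21 - 2))/(11 + 4*(-21 - 2)) = -1214 - 4*(-23)*(1 - 23)/(11 + 4*(-23)) = -1214 - 4*(-23)*(-22)/(11 - 92) = -1214 - 4*(-23)*(-22)/(-81) = -1214 - 4*(-23)*(-1)*(-22)/81 = -1214 - 1*(-2024/81) = -1214 + 2024/81 = -96310/81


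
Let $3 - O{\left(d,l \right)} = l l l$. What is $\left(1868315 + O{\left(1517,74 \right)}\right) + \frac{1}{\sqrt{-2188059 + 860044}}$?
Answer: $1463094 - \frac{i \sqrt{1328015}}{1328015} \approx 1.4631 \cdot 10^{6} - 0.00086776 i$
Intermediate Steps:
$O{\left(d,l \right)} = 3 - l^{3}$ ($O{\left(d,l \right)} = 3 - l l l = 3 - l^{2} l = 3 - l^{3}$)
$\left(1868315 + O{\left(1517,74 \right)}\right) + \frac{1}{\sqrt{-2188059 + 860044}} = \left(1868315 + \left(3 - 74^{3}\right)\right) + \frac{1}{\sqrt{-2188059 + 860044}} = \left(1868315 + \left(3 - 405224\right)\right) + \frac{1}{\sqrt{-1328015}} = \left(1868315 + \left(3 - 405224\right)\right) + \frac{1}{i \sqrt{1328015}} = \left(1868315 - 405221\right) - \frac{i \sqrt{1328015}}{1328015} = 1463094 - \frac{i \sqrt{1328015}}{1328015}$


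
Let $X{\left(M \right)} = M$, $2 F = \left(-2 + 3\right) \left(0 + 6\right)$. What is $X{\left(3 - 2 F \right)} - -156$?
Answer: $153$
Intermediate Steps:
$F = 3$ ($F = \frac{\left(-2 + 3\right) \left(0 + 6\right)}{2} = \frac{1 \cdot 6}{2} = \frac{1}{2} \cdot 6 = 3$)
$X{\left(3 - 2 F \right)} - -156 = \left(3 - 6\right) - -156 = \left(3 - 6\right) + 156 = -3 + 156 = 153$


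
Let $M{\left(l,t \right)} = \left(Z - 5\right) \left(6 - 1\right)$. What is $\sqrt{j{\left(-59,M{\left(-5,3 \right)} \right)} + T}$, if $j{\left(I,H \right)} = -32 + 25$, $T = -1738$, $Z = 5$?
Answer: $i \sqrt{1745} \approx 41.773 i$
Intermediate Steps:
$M{\left(l,t \right)} = 0$ ($M{\left(l,t \right)} = \left(5 - 5\right) \left(6 - 1\right) = 0 \cdot 5 = 0$)
$j{\left(I,H \right)} = -7$
$\sqrt{j{\left(-59,M{\left(-5,3 \right)} \right)} + T} = \sqrt{-7 - 1738} = \sqrt{-1745} = i \sqrt{1745}$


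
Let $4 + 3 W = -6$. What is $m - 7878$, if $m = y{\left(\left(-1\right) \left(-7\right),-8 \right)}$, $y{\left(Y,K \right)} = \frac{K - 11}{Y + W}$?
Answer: $- \frac{86715}{11} \approx -7883.2$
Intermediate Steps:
$W = - \frac{10}{3}$ ($W = - \frac{4}{3} + \frac{1}{3} \left(-6\right) = - \frac{4}{3} - 2 = - \frac{10}{3} \approx -3.3333$)
$y{\left(Y,K \right)} = \frac{-11 + K}{- \frac{10}{3} + Y}$ ($y{\left(Y,K \right)} = \frac{K - 11}{Y - \frac{10}{3}} = \frac{-11 + K}{- \frac{10}{3} + Y}$)
$m = - \frac{57}{11}$ ($m = \frac{3 \left(-11 - 8\right)}{-10 + 3 \left(\left(-1\right) \left(-7\right)\right)} = 3 \frac{1}{-10 + 3 \cdot 7} \left(-19\right) = 3 \frac{1}{-10 + 21} \left(-19\right) = 3 \cdot \frac{1}{11} \left(-19\right) = - \frac{57}{11} \approx -5.1818$)
$m - 7878 = - \frac{57}{11} - 7878 = - \frac{86715}{11}$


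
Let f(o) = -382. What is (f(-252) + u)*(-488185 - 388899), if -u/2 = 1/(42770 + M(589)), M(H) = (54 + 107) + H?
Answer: 1822650937991/5440 ≈ 3.3505e+8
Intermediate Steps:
M(H) = 161 + H
u = -1/21760 (u = -2/(42770 + (161 + 589)) = -2/(42770 + 750) = -2/43520 = -2*1/43520 = -1/21760 ≈ -4.5956e-5)
(f(-252) + u)*(-488185 - 388899) = (-382 - 1/21760)*(-488185 - 388899) = -8312321/21760*(-877084) = 1822650937991/5440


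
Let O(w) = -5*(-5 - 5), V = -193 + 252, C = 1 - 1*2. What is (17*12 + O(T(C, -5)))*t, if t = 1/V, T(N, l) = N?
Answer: 254/59 ≈ 4.3051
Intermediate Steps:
C = -1 (C = 1 - 2 = -1)
V = 59
O(w) = 50 (O(w) = -5*(-10) = 50)
t = 1/59 ≈ 0.016949
(17*12 + O(T(C, -5)))*t = (17*12 + 50)*(1/59) = (204 + 50)*(1/59) = 254*(1/59) = 254/59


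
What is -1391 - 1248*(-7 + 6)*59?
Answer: 72241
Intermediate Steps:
-1391 - 1248*(-7 + 6)*59 = -1391 - (-1248)*59 = -1391 - 1248*(-59) = -1391 + 73632 = 72241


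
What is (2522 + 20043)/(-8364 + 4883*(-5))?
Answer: -22565/32779 ≈ -0.68840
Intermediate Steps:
(2522 + 20043)/(-8364 + 4883*(-5)) = 22565/(-8364 - 24415) = 22565/(-32779) = 22565*(-1/32779) = -22565/32779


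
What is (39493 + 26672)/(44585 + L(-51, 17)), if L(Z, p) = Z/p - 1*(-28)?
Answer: 4411/2974 ≈ 1.4832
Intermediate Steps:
L(Z, p) = 28 + Z/p (L(Z, p) = Z/p + 28 = 28 + Z/p)
(39493 + 26672)/(44585 + L(-51, 17)) = (39493 + 26672)/(44585 + (28 - 51/17)) = 66165/(44585 + (28 - 51*1/17)) = 66165/(44585 + (28 - 3)) = 66165/(44585 + 25) = 66165/44610 = 66165*(1/44610) = 4411/2974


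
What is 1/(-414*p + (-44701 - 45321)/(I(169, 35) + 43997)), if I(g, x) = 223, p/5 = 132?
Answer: -22110/6041381411 ≈ -3.6598e-6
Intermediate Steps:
p = 660 (p = 5*132 = 660)
1/(-414*p + (-44701 - 45321)/(I(169, 35) + 43997)) = 1/(-414*660 + (-44701 - 45321)/(223 + 43997)) = 1/(-273240 - 90022/44220) = 1/(-273240 - 90022*1/44220) = 1/(-273240 - 45011/22110) = 1/(-6041381411/22110) = -22110/6041381411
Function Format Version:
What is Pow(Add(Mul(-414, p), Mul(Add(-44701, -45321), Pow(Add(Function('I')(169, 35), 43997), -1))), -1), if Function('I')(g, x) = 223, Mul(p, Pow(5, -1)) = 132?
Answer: Rational(-22110, 6041381411) ≈ -3.6598e-6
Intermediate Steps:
p = 660 (p = Mul(5, 132) = 660)
Pow(Add(Mul(-414, p), Mul(Add(-44701, -45321), Pow(Add(Function('I')(169, 35), 43997), -1))), -1) = Pow(Add(Mul(-414, 660), Mul(Add(-44701, -45321), Pow(Add(223, 43997), -1))), -1) = Pow(Add(-273240, Mul(-90022, Pow(44220, -1))), -1) = Pow(Add(-273240, Mul(-90022, Rational(1, 44220))), -1) = Pow(Add(-273240, Rational(-45011, 22110)), -1) = Pow(Rational(-6041381411, 22110), -1) = Rational(-22110, 6041381411)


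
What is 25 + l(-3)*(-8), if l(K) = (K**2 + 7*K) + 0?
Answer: 121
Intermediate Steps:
l(K) = K**2 + 7*K
25 + l(-3)*(-8) = 25 - 3*(7 - 3)*(-8) = 25 - 3*4*(-8) = 25 - 12*(-8) = 25 + 96 = 121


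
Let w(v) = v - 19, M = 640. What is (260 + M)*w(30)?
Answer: 9900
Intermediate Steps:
w(v) = -19 + v
(260 + M)*w(30) = (260 + 640)*(-19 + 30) = 900*11 = 9900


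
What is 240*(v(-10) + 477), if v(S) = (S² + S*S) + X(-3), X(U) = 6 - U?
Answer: 164640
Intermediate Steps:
v(S) = 9 + 2*S² (v(S) = (S² + S*S) + (6 - 1*(-3)) = (S² + S²) + (6 + 3) = 2*S² + 9 = 9 + 2*S²)
240*(v(-10) + 477) = 240*((9 + 2*(-10)²) + 477) = 240*((9 + 2*100) + 477) = 240*((9 + 200) + 477) = 240*(209 + 477) = 240*686 = 164640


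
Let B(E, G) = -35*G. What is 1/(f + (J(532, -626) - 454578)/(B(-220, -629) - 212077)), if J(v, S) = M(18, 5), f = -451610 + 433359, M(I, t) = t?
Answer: -190062/3468366989 ≈ -5.4799e-5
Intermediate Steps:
f = -18251
J(v, S) = 5
1/(f + (J(532, -626) - 454578)/(B(-220, -629) - 212077)) = 1/(-18251 + (5 - 454578)/(-35*(-629) - 212077)) = 1/(-18251 - 454573/(22015 - 212077)) = 1/(-18251 - 454573/(-190062)) = 1/(-18251 - 454573*(-1/190062)) = 1/(-18251 + 454573/190062) = 1/(-3468366989/190062) = -190062/3468366989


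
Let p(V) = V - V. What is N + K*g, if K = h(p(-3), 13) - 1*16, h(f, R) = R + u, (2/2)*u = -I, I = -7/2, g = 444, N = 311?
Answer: 533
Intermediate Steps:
I = -7/2 (I = -7*½ = -7/2 ≈ -3.5000)
p(V) = 0
u = 7/2 (u = -1*(-7/2) = 7/2 ≈ 3.5000)
h(f, R) = 7/2 + R (h(f, R) = R + 7/2 = 7/2 + R)
K = ½ (K = (7/2 + 13) - 1*16 = 33/2 - 16 = ½ ≈ 0.50000)
N + K*g = 311 + (½)*444 = 311 + 222 = 533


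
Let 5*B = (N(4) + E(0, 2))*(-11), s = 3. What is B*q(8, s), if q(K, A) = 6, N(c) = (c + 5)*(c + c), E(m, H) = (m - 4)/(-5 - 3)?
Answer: -957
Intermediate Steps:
E(m, H) = ½ - m/8 (E(m, H) = (-4 + m)/(-8) = (-4 + m)*(-⅛) = ½ - m/8)
N(c) = 2*c*(5 + c) (N(c) = (5 + c)*(2*c) = 2*c*(5 + c))
B = -319/2 (B = ((2*4*(5 + 4) + (½ - ⅛*0))*(-11))/5 = ((2*4*9 + (½ + 0))*(-11))/5 = ((72 + ½)*(-11))/5 = ((145/2)*(-11))/5 = (⅕)*(-1595/2) = -319/2 ≈ -159.50)
B*q(8, s) = -319/2*6 = -957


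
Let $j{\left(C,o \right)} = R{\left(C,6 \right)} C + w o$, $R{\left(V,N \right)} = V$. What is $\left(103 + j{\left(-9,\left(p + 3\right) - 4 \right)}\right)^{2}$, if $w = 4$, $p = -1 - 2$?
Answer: $28224$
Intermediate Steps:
$p = -3$ ($p = -1 - 2 = -3$)
$j{\left(C,o \right)} = C^{2} + 4 o$ ($j{\left(C,o \right)} = C C + 4 o = C^{2} + 4 o$)
$\left(103 + j{\left(-9,\left(p + 3\right) - 4 \right)}\right)^{2} = \left(103 + \left(\left(-9\right)^{2} + 4 \left(\left(-3 + 3\right) - 4\right)\right)\right)^{2} = \left(103 + \left(81 + 4 \left(0 - 4\right)\right)\right)^{2} = \left(103 + \left(81 + 4 \left(-4\right)\right)\right)^{2} = \left(103 + \left(81 - 16\right)\right)^{2} = \left(103 + 65\right)^{2} = 168^{2} = 28224$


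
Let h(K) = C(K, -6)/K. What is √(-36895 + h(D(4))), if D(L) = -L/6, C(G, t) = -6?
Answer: I*√36886 ≈ 192.06*I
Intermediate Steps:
D(L) = -L/6
h(K) = -6/K
√(-36895 + h(D(4))) = √(-36895 - 6/((-⅙*4))) = √(-36895 - 6/(-⅔)) = √(-36895 - 6*(-3/2)) = √(-36895 + 9) = √(-36886) = I*√36886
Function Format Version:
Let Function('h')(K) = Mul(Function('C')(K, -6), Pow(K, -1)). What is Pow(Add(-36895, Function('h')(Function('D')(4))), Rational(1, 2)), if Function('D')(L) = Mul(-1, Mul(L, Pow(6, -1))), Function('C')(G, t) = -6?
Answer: Mul(I, Pow(36886, Rational(1, 2))) ≈ Mul(192.06, I)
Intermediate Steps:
Function('D')(L) = Mul(Rational(-1, 6), L) (Function('D')(L) = Mul(-1, Mul(L, Rational(1, 6))) = Mul(-1, Mul(Rational(1, 6), L)) = Mul(Rational(-1, 6), L))
Function('h')(K) = Mul(-6, Pow(K, -1))
Pow(Add(-36895, Function('h')(Function('D')(4))), Rational(1, 2)) = Pow(Add(-36895, Mul(-6, Pow(Mul(Rational(-1, 6), 4), -1))), Rational(1, 2)) = Pow(Add(-36895, Mul(-6, Pow(Rational(-2, 3), -1))), Rational(1, 2)) = Pow(Add(-36895, Mul(-6, Rational(-3, 2))), Rational(1, 2)) = Pow(Add(-36895, 9), Rational(1, 2)) = Pow(-36886, Rational(1, 2)) = Mul(I, Pow(36886, Rational(1, 2)))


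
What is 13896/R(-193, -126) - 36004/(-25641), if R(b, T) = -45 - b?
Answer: 2443486/25641 ≈ 95.296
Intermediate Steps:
13896/R(-193, -126) - 36004/(-25641) = 13896/(-45 - 1*(-193)) - 36004/(-25641) = 13896/(-45 + 193) - 36004*(-1/25641) = 13896/148 + 36004/25641 = 13896*(1/148) + 36004/25641 = 3474/37 + 36004/25641 = 2443486/25641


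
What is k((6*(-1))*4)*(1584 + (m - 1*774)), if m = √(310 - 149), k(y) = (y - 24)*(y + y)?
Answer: 1866240 + 2304*√161 ≈ 1.8955e+6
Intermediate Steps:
k(y) = 2*y*(-24 + y) (k(y) = (-24 + y)*(2*y) = 2*y*(-24 + y))
m = √161 ≈ 12.689
k((6*(-1))*4)*(1584 + (m - 1*774)) = (2*((6*(-1))*4)*(-24 + (6*(-1))*4))*(1584 + (√161 - 1*774)) = (2*(-6*4)*(-24 - 6*4))*(1584 + (√161 - 774)) = (2*(-24)*(-24 - 24))*(1584 + (-774 + √161)) = (2*(-24)*(-48))*(810 + √161) = 2304*(810 + √161) = 1866240 + 2304*√161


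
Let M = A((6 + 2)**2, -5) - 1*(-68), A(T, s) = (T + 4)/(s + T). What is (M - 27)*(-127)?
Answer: -315849/59 ≈ -5353.4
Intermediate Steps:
A(T, s) = (4 + T)/(T + s)
M = 4080/59 (M = (4 + (6 + 2)**2)/((6 + 2)**2 - 5) - 1*(-68) = (4 + 8**2)/(8**2 - 5) + 68 = (4 + 64)/(64 - 5) + 68 = 68/59 + 68 = 4080/59 ≈ 69.153)
(M - 27)*(-127) = (4080/59 - 27)*(-127) = (2487/59)*(-127) = -315849/59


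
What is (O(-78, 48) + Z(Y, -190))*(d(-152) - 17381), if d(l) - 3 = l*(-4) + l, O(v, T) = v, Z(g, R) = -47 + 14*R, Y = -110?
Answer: 47127770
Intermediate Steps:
d(l) = 3 - 3*l (d(l) = 3 + (l*(-4) + l) = 3 + (-4*l + l) = 3 - 3*l)
(O(-78, 48) + Z(Y, -190))*(d(-152) - 17381) = (-78 + (-47 + 14*(-190)))*((3 - 3*(-152)) - 17381) = (-78 + (-47 - 2660))*((3 + 456) - 17381) = (-78 - 2707)*(459 - 17381) = -2785*(-16922) = 47127770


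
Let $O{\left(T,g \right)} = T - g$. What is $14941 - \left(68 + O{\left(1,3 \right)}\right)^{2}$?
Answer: $10585$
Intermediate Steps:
$14941 - \left(68 + O{\left(1,3 \right)}\right)^{2} = 14941 - \left(68 + \left(1 - 3\right)\right)^{2} = 14941 - \left(68 - 2\right)^{2} = 14941 - 66^{2} = 14941 - 4356 = 10585$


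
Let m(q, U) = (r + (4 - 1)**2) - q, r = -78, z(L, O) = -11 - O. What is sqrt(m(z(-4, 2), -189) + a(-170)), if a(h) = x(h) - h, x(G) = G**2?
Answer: sqrt(29014) ≈ 170.33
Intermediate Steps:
m(q, U) = -69 - q (m(q, U) = (-78 + (4 - 1)**2) - q = (-78 + 3**2) - q = (-78 + 9) - q = -69 - q)
a(h) = h**2 - h
sqrt(m(z(-4, 2), -189) + a(-170)) = sqrt((-69 - (-11 - 1*2)) - 170*(-1 - 170)) = sqrt((-69 - (-11 - 2)) - 170*(-171)) = sqrt((-69 - 1*(-13)) + 29070) = sqrt((-69 + 13) + 29070) = sqrt(-56 + 29070) = sqrt(29014)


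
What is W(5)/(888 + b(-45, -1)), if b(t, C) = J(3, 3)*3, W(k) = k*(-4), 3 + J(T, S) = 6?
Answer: -20/897 ≈ -0.022297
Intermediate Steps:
J(T, S) = 3 (J(T, S) = -3 + 6 = 3)
W(k) = -4*k
b(t, C) = 9 (b(t, C) = 3*3 = 9)
W(5)/(888 + b(-45, -1)) = (-4*5)/(888 + 9) = -20/897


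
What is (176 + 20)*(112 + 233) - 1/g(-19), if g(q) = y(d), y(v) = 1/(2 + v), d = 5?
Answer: 67613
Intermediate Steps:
g(q) = ⅐ (g(q) = 1/(2 + 5) = 1/7 = ⅐)
(176 + 20)*(112 + 233) - 1/g(-19) = (176 + 20)*(112 + 233) - 1/⅐ = 196*345 - 1*7 = 67620 - 7 = 67613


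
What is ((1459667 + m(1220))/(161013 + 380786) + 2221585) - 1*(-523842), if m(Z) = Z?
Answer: 1487471064060/541799 ≈ 2.7454e+6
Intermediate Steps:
((1459667 + m(1220))/(161013 + 380786) + 2221585) - 1*(-523842) = ((1459667 + 1220)/(161013 + 380786) + 2221585) - 1*(-523842) = (1460887/541799 + 2221585) + 523842 = 1203653992302/541799 + 523842 = 1487471064060/541799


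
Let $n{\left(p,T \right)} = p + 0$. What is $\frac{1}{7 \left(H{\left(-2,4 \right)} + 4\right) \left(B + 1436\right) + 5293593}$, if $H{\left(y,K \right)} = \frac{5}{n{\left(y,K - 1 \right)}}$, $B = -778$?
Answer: $\frac{1}{5300502} \approx 1.8866 \cdot 10^{-7}$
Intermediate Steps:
$n{\left(p,T \right)} = p$
$H{\left(y,K \right)} = \frac{5}{y}$
$\frac{1}{7 \left(H{\left(-2,4 \right)} + 4\right) \left(B + 1436\right) + 5293593} = \frac{1}{7 \left(\frac{5}{-2} + 4\right) \left(-778 + 1436\right) + 5293593} = \frac{1}{7 \left(5 \left(- \frac{1}{2}\right) + 4\right) 658 + 5293593} = \frac{1}{7 \left(- \frac{5}{2} + 4\right) 658 + 5293593} = \frac{1}{7 \cdot \frac{3}{2} \cdot 658 + 5293593} = \frac{1}{\frac{21}{2} \cdot 658 + 5293593} = \frac{1}{6909 + 5293593} = \frac{1}{5300502}$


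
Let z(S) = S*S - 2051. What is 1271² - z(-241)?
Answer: 1559411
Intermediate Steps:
z(S) = -2051 + S² (z(S) = S² - 2051 = -2051 + S²)
1271² - z(-241) = 1271² - (-2051 + (-241)²) = 1615441 - (-2051 + 58081) = 1615441 - 1*56030 = 1615441 - 56030 = 1559411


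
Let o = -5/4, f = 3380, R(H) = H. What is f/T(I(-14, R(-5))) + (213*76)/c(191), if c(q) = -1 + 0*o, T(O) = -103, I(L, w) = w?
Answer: -1670744/103 ≈ -16221.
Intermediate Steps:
o = -5/4 (o = -5*¼ = -5/4 ≈ -1.2500)
c(q) = -1 (c(q) = -1 + 0*(-5/4) = -1 + 0 = -1)
f/T(I(-14, R(-5))) + (213*76)/c(191) = 3380/(-103) + (213*76)/(-1) = 3380*(-1/103) + 16188*(-1) = -3380/103 - 16188 = -1670744/103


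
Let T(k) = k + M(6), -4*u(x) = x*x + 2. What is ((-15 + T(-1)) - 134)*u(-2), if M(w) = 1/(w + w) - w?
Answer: 1871/8 ≈ 233.88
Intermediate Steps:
M(w) = 1/(2*w) - w
u(x) = -½ - x²/4 (u(x) = -(x*x + 2)/4 = -(x² + 2)/4 = -(2 + x²)/4 = -½ - x²/4)
T(k) = -71/12 + k (T(k) = k + ((½)/6 - 1*6) = k + ((½)*(⅙) - 6) = k + (1/12 - 6) = k - 71/12 = -71/12 + k)
((-15 + T(-1)) - 134)*u(-2) = ((-15 + (-71/12 - 1)) - 134)*(-½ - ¼*(-2)²) = ((-15 - 83/12) - 134)*(-½ - ¼*4) = (-263/12 - 134)*(-½ - 1) = -1871/12*(-3/2) = 1871/8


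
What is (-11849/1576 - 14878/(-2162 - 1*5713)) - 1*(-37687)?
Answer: 467663493853/12411000 ≈ 37681.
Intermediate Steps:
(-11849/1576 - 14878/(-2162 - 1*5713)) - 1*(-37687) = (-11849*1/1576 - 14878/(-2162 - 5713)) + 37687 = (-11849/1576 - 14878/(-7875)) + 37687 = (-11849/1576 - 14878*(-1/7875)) + 37687 = (-11849/1576 + 14878/7875) + 37687 = -69863147/12411000 + 37687 = 467663493853/12411000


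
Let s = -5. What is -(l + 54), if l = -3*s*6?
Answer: -144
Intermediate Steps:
l = 90 (l = -3*(-5)*6 = 15*6 = 90)
-(l + 54) = -(90 + 54) = -1*144 = -144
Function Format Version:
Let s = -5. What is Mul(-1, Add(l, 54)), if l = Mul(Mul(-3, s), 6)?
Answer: -144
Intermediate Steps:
l = 90 (l = Mul(Mul(-3, -5), 6) = Mul(15, 6) = 90)
Mul(-1, Add(l, 54)) = Mul(-1, Add(90, 54)) = Mul(-1, 144) = -144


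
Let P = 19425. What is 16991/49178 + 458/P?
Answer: 352573699/955282650 ≈ 0.36908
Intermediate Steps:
16991/49178 + 458/P = 16991/49178 + 458/19425 = 352573699/955282650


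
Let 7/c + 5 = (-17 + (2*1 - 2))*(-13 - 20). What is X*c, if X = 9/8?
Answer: 63/4448 ≈ 0.014164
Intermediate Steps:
c = 7/556 (c = 7/(-5 + (-17 + (2*1 - 2))*(-13 - 20)) = 7/(-5 + (-17 + (2 - 2))*(-33)) = 7/(-5 + (-17 + 0)*(-33)) = 7/(-5 - 17*(-33)) = 7/(-5 + 561) = 7/556 ≈ 0.012590)
X = 9/8 (X = 9*(⅛) = 9/8 ≈ 1.1250)
X*c = (9/8)*(7/556) = 63/4448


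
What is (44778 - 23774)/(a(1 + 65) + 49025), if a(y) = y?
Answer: 21004/49091 ≈ 0.42786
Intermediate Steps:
(44778 - 23774)/(a(1 + 65) + 49025) = (44778 - 23774)/((1 + 65) + 49025) = 21004/(66 + 49025) = 21004/49091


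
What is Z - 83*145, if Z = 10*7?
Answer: -11965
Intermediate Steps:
Z = 70
Z - 83*145 = 70 - 83*145 = 70 - 12035 = -11965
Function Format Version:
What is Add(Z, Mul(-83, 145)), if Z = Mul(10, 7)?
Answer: -11965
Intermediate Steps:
Z = 70
Add(Z, Mul(-83, 145)) = Add(70, Mul(-83, 145)) = Add(70, -12035) = -11965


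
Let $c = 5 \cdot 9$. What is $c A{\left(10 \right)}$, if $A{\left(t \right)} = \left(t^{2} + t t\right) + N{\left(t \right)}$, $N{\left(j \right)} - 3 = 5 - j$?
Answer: $8910$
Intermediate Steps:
$N{\left(j \right)} = 8 - j$ ($N{\left(j \right)} = 3 - \left(-5 + j\right) = 8 - j$)
$c = 45$
$A{\left(t \right)} = 8 - t + 2 t^{2}$ ($A{\left(t \right)} = \left(t^{2} + t t\right) - \left(-8 + t\right) = \left(t^{2} + t^{2}\right) - \left(-8 + t\right) = 2 t^{2} - \left(-8 + t\right) = 8 - t + 2 t^{2}$)
$c A{\left(10 \right)} = 45 \left(8 - 10 + 2 \cdot 10^{2}\right) = 45 \left(8 - 10 + 2 \cdot 100\right) = 45 \left(8 - 10 + 200\right) = 45 \cdot 198 = 8910$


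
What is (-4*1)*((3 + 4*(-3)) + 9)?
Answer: 0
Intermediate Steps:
(-4*1)*((3 + 4*(-3)) + 9) = -4*((3 - 12) + 9) = -4*(-9 + 9) = -4*0 = 0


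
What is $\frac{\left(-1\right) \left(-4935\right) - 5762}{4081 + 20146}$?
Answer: $- \frac{827}{24227} \approx -0.034135$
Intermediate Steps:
$\frac{\left(-1\right) \left(-4935\right) - 5762}{4081 + 20146} = \frac{4935 - 5762}{24227} = \left(-827\right) \frac{1}{24227} = - \frac{827}{24227}$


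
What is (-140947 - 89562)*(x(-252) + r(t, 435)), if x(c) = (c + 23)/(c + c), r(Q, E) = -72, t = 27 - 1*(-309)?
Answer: 8311924031/504 ≈ 1.6492e+7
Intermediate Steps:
t = 336 (t = 27 + 309 = 336)
x(c) = (23 + c)/(2*c) (x(c) = (23 + c)/((2*c)) = (23 + c)*(1/(2*c)) = (23 + c)/(2*c))
(-140947 - 89562)*(x(-252) + r(t, 435)) = (-140947 - 89562)*((½)*(23 - 252)/(-252) - 72) = -230509*((½)*(-1/252)*(-229) - 72) = -230509*(229/504 - 72) = -230509*(-36059/504) = 8311924031/504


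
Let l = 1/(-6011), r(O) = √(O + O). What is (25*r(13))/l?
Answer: -150275*√26 ≈ -7.6626e+5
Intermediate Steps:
r(O) = √2*√O (r(O) = √(2*O) = √2*√O)
l = -1/6011 ≈ -0.00016636
(25*r(13))/l = (25*(√2*√13))/(-1/6011) = (25*√26)*(-6011) = -150275*√26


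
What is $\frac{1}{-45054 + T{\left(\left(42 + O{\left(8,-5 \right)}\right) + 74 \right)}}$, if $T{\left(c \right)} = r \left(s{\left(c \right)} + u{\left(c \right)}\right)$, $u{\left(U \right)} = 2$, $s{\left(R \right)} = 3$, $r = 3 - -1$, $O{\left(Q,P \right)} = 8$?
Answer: $- \frac{1}{45034} \approx -2.2205 \cdot 10^{-5}$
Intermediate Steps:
$r = 4$ ($r = 3 + 1 = 4$)
$T{\left(c \right)} = 20$ ($T{\left(c \right)} = 4 \left(3 + 2\right) = 4 \cdot 5 = 20$)
$\frac{1}{-45054 + T{\left(\left(42 + O{\left(8,-5 \right)}\right) + 74 \right)}} = \frac{1}{-45054 + 20} = \frac{1}{-45034} = - \frac{1}{45034}$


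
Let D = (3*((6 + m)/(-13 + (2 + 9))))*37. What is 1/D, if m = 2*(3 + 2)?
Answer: -1/888 ≈ -0.0011261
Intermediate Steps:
m = 10 (m = 2*5 = 10)
D = -888 (D = (3*((6 + 10)/(-13 + (2 + 9))))*37 = (3*(16/(-13 + 11)))*37 = (3*(16/(-2)))*37 = (3*(16*(-1/2)))*37 = (3*(-8))*37 = -24*37 = -888)
1/D = 1/(-888) = -1/888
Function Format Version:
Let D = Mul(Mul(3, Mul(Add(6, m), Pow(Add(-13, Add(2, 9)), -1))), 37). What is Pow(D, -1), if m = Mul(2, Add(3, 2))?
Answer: Rational(-1, 888) ≈ -0.0011261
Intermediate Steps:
m = 10 (m = Mul(2, 5) = 10)
D = -888 (D = Mul(Mul(3, Mul(Add(6, 10), Pow(Add(-13, Add(2, 9)), -1))), 37) = Mul(Mul(3, Mul(16, Pow(Add(-13, 11), -1))), 37) = Mul(Mul(3, Mul(16, Pow(-2, -1))), 37) = Mul(Mul(3, Mul(16, Rational(-1, 2))), 37) = Mul(Mul(3, -8), 37) = Mul(-24, 37) = -888)
Pow(D, -1) = Pow(-888, -1) = Rational(-1, 888)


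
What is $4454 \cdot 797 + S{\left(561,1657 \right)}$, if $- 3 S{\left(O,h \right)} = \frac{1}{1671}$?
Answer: $\frac{17795337893}{5013} \approx 3.5498 \cdot 10^{6}$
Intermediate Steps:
$S{\left(O,h \right)} = - \frac{1}{5013}$ ($S{\left(O,h \right)} = - \frac{1}{3 \cdot 1671} = \left(- \frac{1}{3}\right) \frac{1}{1671} = - \frac{1}{5013}$)
$4454 \cdot 797 + S{\left(561,1657 \right)} = 4454 \cdot 797 - \frac{1}{5013} = 3549838 - \frac{1}{5013} = \frac{17795337893}{5013}$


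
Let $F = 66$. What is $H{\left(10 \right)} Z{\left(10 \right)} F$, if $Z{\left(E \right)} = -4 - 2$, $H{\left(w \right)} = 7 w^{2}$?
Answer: $-277200$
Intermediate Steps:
$Z{\left(E \right)} = -6$ ($Z{\left(E \right)} = -4 - 2 = -6$)
$H{\left(10 \right)} Z{\left(10 \right)} F = 7 \cdot 10^{2} \left(-6\right) 66 = 7 \cdot 100 \left(-6\right) 66 = 700 \left(-6\right) 66 = \left(-4200\right) 66 = -277200$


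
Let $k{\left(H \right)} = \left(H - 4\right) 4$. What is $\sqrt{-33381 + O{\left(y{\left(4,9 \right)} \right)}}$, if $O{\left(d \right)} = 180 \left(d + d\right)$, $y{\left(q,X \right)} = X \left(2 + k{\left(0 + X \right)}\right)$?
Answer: $3 \sqrt{4211} \approx 194.68$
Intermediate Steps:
$k{\left(H \right)} = -16 + 4 H$ ($k{\left(H \right)} = \left(-4 + H\right) 4 = -16 + 4 H$)
$y{\left(q,X \right)} = X \left(-14 + 4 X\right)$ ($y{\left(q,X \right)} = X \left(2 + \left(-16 + 4 \left(0 + X\right)\right)\right) = X \left(2 + \left(-16 + 4 X\right)\right) = X \left(-14 + 4 X\right)$)
$O{\left(d \right)} = 360 d$ ($O{\left(d \right)} = 180 \cdot 2 d = 360 d$)
$\sqrt{-33381 + O{\left(y{\left(4,9 \right)} \right)}} = \sqrt{-33381 + 360 \cdot 2 \cdot 9 \left(-7 + 2 \cdot 9\right)} = \sqrt{-33381 + 360 \cdot 2 \cdot 9 \left(-7 + 18\right)} = \sqrt{-33381 + 360 \cdot 2 \cdot 9 \cdot 11} = \sqrt{-33381 + 360 \cdot 198} = \sqrt{-33381 + 71280} = \sqrt{37899} = 3 \sqrt{4211}$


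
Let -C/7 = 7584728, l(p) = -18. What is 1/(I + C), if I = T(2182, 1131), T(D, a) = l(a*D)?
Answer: -1/53093114 ≈ -1.8835e-8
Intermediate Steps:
T(D, a) = -18
I = -18
C = -53093096 (C = -7*7584728 = -53093096)
1/(I + C) = 1/(-18 - 53093096) = 1/(-53093114) = -1/53093114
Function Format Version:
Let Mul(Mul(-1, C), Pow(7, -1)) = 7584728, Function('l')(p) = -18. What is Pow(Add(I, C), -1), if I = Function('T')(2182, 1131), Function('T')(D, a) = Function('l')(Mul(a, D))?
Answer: Rational(-1, 53093114) ≈ -1.8835e-8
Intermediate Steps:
Function('T')(D, a) = -18
I = -18
C = -53093096 (C = Mul(-7, 7584728) = -53093096)
Pow(Add(I, C), -1) = Pow(Add(-18, -53093096), -1) = Pow(-53093114, -1) = Rational(-1, 53093114)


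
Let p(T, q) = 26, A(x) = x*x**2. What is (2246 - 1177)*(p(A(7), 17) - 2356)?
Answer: -2490770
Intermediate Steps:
A(x) = x**3
(2246 - 1177)*(p(A(7), 17) - 2356) = (2246 - 1177)*(26 - 2356) = 1069*(-2330) = -2490770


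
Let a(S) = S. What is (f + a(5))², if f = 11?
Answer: 256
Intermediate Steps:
(f + a(5))² = (11 + 5)² = 16² = 256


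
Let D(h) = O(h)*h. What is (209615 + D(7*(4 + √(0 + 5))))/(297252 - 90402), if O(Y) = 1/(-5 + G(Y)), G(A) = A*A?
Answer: 1049033507/1035195600 - 17*√5/258798900 ≈ 1.0134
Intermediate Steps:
G(A) = A²
O(Y) = 1/(-5 + Y²)
D(h) = h/(-5 + h²)
(209615 + D(7*(4 + √(0 + 5))))/(297252 - 90402) = (209615 + (7*(4 + √(0 + 5)))/(-5 + (7*(4 + √(0 + 5)))²))/(297252 - 90402) = (209615 + (7*(4 + √5))/(-5 + (7*(4 + √5))²))/206850 = (209615 + (28 + 7*√5)/(-5 + (28 + 7*√5)²))*(1/206850) = 5989/5910 + (28 + 7*√5)/(206850*(-5 + (28 + 7*√5)²))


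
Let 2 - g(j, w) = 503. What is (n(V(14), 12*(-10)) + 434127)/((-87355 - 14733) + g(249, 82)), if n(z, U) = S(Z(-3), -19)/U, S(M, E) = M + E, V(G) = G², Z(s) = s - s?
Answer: -52095259/12310680 ≈ -4.2317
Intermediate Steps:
Z(s) = 0
g(j, w) = -501 (g(j, w) = 2 - 1*503 = 2 - 503 = -501)
S(M, E) = E + M
n(z, U) = -19/U (n(z, U) = (-19 + 0)/U = -19/U)
(n(V(14), 12*(-10)) + 434127)/((-87355 - 14733) + g(249, 82)) = (-19/(12*(-10)) + 434127)/((-87355 - 14733) - 501) = (-19/(-120) + 434127)/(-102088 - 501) = (-19*(-1/120) + 434127)/(-102589) = (19/120 + 434127)*(-1/102589) = (52095259/120)*(-1/102589) = -52095259/12310680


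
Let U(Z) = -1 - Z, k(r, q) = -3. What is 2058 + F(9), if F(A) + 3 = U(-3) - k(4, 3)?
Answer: 2060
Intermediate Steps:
F(A) = 2 (F(A) = -3 + ((-1 - 1*(-3)) - 1*(-3)) = -3 + ((-1 + 3) + 3) = -3 + (2 + 3) = -3 + 5 = 2)
2058 + F(9) = 2058 + 2 = 2060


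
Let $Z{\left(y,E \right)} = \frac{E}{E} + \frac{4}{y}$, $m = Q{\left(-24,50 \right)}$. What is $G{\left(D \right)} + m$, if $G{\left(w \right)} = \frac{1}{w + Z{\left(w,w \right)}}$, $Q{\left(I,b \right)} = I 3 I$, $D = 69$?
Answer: $\frac{8353221}{4834} \approx 1728.0$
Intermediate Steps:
$Q{\left(I,b \right)} = 3 I^{2}$ ($Q{\left(I,b \right)} = 3 I I = 3 I^{2}$)
$m = 1728$ ($m = 3 \left(-24\right)^{2} = 3 \cdot 576 = 1728$)
$Z{\left(y,E \right)} = 1 + \frac{4}{y}$
$G{\left(w \right)} = \frac{1}{w + \frac{4 + w}{w}}$
$G{\left(D \right)} + m = \frac{69}{4 + 69 + 69^{2}} + 1728 = \frac{69}{4 + 69 + 4761} + 1728 = \frac{69}{4834} + 1728 = \frac{8353221}{4834}$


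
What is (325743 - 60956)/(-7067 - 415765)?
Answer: -264787/422832 ≈ -0.62622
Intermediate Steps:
(325743 - 60956)/(-7067 - 415765) = 264787/(-422832) = 264787*(-1/422832) = -264787/422832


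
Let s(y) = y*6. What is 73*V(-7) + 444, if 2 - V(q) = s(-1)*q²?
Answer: 22052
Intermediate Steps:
s(y) = 6*y
V(q) = 2 + 6*q² (V(q) = 2 - 6*(-1)*q² = 2 - (-6)*q² = 2 + 6*q²)
73*V(-7) + 444 = 73*(2 + 6*(-7)²) + 444 = 73*(2 + 6*49) + 444 = 73*(2 + 294) + 444 = 73*296 + 444 = 21608 + 444 = 22052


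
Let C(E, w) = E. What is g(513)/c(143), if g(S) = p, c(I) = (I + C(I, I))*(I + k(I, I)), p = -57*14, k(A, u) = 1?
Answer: -133/6864 ≈ -0.019376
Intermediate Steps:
p = -798
c(I) = 2*I*(1 + I) (c(I) = (I + I)*(I + 1) = (2*I)*(1 + I) = 2*I*(1 + I))
g(S) = -798
g(513)/c(143) = -798*1/(286*(1 + 143)) = -798/(2*143*144) = -798/41184 = -798*1/41184 = -133/6864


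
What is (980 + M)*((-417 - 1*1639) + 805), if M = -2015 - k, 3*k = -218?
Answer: 1203879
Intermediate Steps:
k = -218/3 (k = (⅓)*(-218) = -218/3 ≈ -72.667)
M = -5827/3 (M = -2015 - 1*(-218/3) = -2015 + 218/3 = -5827/3 ≈ -1942.3)
(980 + M)*((-417 - 1*1639) + 805) = (980 - 5827/3)*((-417 - 1*1639) + 805) = -2887*((-417 - 1639) + 805)/3 = -2887*(-2056 + 805)/3 = -2887/3*(-1251) = 1203879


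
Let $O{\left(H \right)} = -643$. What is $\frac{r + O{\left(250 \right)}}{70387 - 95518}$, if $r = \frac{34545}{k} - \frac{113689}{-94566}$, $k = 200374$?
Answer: $\frac{3039470479664}{119049113616651} \approx 0.025531$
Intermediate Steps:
$r = \frac{6511775539}{4737141921}$ ($r = \frac{34545}{200374} - \frac{113689}{-94566} = 34545 \cdot \frac{1}{200374} - - \frac{113689}{94566} = \frac{34545}{200374} + \frac{113689}{94566} = \frac{6511775539}{4737141921} \approx 1.3746$)
$\frac{r + O{\left(250 \right)}}{70387 - 95518} = \frac{\frac{6511775539}{4737141921} - 643}{70387 - 95518} = - \frac{3039470479664}{4737141921 \left(-25131\right)} = \left(- \frac{3039470479664}{4737141921}\right) \left(- \frac{1}{25131}\right) = \frac{3039470479664}{119049113616651}$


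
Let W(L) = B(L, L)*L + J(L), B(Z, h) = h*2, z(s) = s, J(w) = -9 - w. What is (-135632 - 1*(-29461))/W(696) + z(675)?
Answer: 653379554/968127 ≈ 674.89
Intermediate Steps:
B(Z, h) = 2*h
W(L) = -9 - L + 2*L² (W(L) = (2*L)*L + (-9 - L) = 2*L² + (-9 - L) = -9 - L + 2*L²)
(-135632 - 1*(-29461))/W(696) + z(675) = (-135632 - 1*(-29461))/(-9 - 1*696 + 2*696²) + 675 = (-135632 + 29461)/(-9 - 696 + 2*484416) + 675 = -106171/(-9 - 696 + 968832) + 675 = -106171/968127 + 675 = 653379554/968127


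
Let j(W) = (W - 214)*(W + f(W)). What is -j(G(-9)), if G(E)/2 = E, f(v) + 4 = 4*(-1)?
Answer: -6032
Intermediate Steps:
f(v) = -8 (f(v) = -4 + 4*(-1) = -4 - 4 = -8)
G(E) = 2*E
j(W) = (-214 + W)*(-8 + W) (j(W) = (W - 214)*(W - 8) = (-214 + W)*(-8 + W))
-j(G(-9)) = -(1712 + (2*(-9))² - 444*(-9)) = -(1712 + (-18)² - 222*(-18)) = -(1712 + 324 + 3996) = -1*6032 = -6032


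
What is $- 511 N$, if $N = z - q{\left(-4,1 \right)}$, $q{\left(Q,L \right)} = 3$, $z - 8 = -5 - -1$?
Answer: $-511$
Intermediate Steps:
$z = 4$ ($z = 8 - 4 = 4$)
$N = 1$ ($N = 4 - 3 = 1$)
$- 511 N = \left(-511\right) 1 = -511$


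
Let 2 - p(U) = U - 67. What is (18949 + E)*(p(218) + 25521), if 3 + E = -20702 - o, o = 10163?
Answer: -302408868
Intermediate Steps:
p(U) = 69 - U (p(U) = 2 - (U - 67) = 2 - (-67 + U) = 2 + (67 - U) = 69 - U)
E = -30868 (E = -3 + (-20702 - 1*10163) = -3 + (-20702 - 10163) = -3 - 30865 = -30868)
(18949 + E)*(p(218) + 25521) = (18949 - 30868)*((69 - 1*218) + 25521) = -11919*((69 - 218) + 25521) = -11919*(-149 + 25521) = -11919*25372 = -302408868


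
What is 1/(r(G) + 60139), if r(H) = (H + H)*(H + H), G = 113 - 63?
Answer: 1/70139 ≈ 1.4257e-5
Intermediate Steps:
G = 50
r(H) = 4*H² (r(H) = (2*H)*(2*H) = 4*H²)
1/(r(G) + 60139) = 1/(4*50² + 60139) = 1/(4*2500 + 60139) = 1/(10000 + 60139) = 1/70139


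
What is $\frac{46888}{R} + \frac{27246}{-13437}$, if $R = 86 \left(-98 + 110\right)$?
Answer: $\frac{2786649}{64199} \approx 43.406$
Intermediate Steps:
$R = 1032$ ($R = 86 \cdot 12 = 1032$)
$\frac{46888}{R} + \frac{27246}{-13437} = \frac{46888}{1032} + \frac{27246}{-13437} = 46888 \cdot \frac{1}{1032} + 27246 \left(- \frac{1}{13437}\right) = \frac{5861}{129} - \frac{9082}{4479} = \frac{2786649}{64199}$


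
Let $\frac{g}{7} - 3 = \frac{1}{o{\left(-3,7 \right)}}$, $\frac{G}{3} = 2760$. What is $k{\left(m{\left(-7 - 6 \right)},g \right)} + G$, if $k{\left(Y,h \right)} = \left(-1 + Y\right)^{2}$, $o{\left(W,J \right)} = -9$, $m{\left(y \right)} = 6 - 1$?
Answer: $8296$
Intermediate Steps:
$G = 8280$ ($G = 3 \cdot 2760 = 8280$)
$m{\left(y \right)} = 5$
$g = \frac{182}{9}$ ($g = 21 + \frac{7}{-9} = 21 + 7 \left(- \frac{1}{9}\right) = 21 - \frac{7}{9} = \frac{182}{9} \approx 20.222$)
$k{\left(m{\left(-7 - 6 \right)},g \right)} + G = \left(-1 + 5\right)^{2} + 8280 = 4^{2} + 8280 = 16 + 8280 = 8296$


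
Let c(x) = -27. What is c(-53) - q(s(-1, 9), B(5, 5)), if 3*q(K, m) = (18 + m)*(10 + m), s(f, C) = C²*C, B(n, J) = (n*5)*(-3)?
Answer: -1262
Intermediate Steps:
B(n, J) = -15*n (B(n, J) = (5*n)*(-3) = -15*n)
s(f, C) = C³
q(K, m) = (10 + m)*(18 + m)/3 (q(K, m) = ((18 + m)*(10 + m))/3 = ((10 + m)*(18 + m))/3 = (10 + m)*(18 + m)/3)
c(-53) - q(s(-1, 9), B(5, 5)) = -27 - (60 + (-15*5)²/3 + 28*(-15*5)/3) = -27 - (60 + (⅓)*(-75)² + (28/3)*(-75)) = -27 - (60 + (⅓)*5625 - 700) = -27 - (60 + 1875 - 700) = -27 - 1*1235 = -27 - 1235 = -1262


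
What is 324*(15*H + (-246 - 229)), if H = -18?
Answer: -241380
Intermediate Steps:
324*(15*H + (-246 - 229)) = 324*(15*(-18) + (-246 - 229)) = 324*(-270 - 475) = 324*(-745) = -241380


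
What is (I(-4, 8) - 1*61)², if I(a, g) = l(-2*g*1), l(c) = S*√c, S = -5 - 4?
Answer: 2425 + 4392*I ≈ 2425.0 + 4392.0*I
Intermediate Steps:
S = -9
l(c) = -9*√c
I(a, g) = -9*√2*√(-g)
(I(-4, 8) - 1*61)² = (-9*√2*√(-1*8) - 1*61)² = (-9*√2*√(-8) - 61)² = (-9*√2*2*I*√2 - 61)² = (-36*I - 61)² = (-61 - 36*I)²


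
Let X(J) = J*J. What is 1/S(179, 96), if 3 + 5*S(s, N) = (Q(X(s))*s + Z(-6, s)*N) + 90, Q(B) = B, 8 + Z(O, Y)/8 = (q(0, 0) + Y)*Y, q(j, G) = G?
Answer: 1/6067354 ≈ 1.6482e-7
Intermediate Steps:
X(J) = J**2
Z(O, Y) = -64 + 8*Y**2 (Z(O, Y) = -64 + 8*((0 + Y)*Y) = -64 + 8*(Y*Y) = -64 + 8*Y**2)
S(s, N) = 87/5 + s**3/5 + N*(-64 + 8*s**2)/5 (S(s, N) = -3/5 + ((s**2*s + (-64 + 8*s**2)*N) + 90)/5 = -3/5 + ((s**3 + N*(-64 + 8*s**2)) + 90)/5 = -3/5 + (90 + s**3 + N*(-64 + 8*s**2))/5 = -3/5 + (18 + s**3/5 + N*(-64 + 8*s**2)/5) = 87/5 + s**3/5 + N*(-64 + 8*s**2)/5)
1/S(179, 96) = 1/(87/5 + (1/5)*179**3 + (8/5)*96*(-8 + 179**2)) = 1/(87/5 + (1/5)*5735339 + (8/5)*96*(-8 + 32041)) = 1/(87/5 + 5735339/5 + (8/5)*96*32033) = 1/(87/5 + 5735339/5 + 24601344/5) = 1/6067354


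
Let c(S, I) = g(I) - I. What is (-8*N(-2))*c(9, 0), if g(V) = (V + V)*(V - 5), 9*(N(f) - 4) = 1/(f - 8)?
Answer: 0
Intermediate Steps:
N(f) = 4 + 1/(9*(-8 + f)) (N(f) = 4 + 1/(9*(f - 8)) = 4 + 1/(9*(-8 + f)))
g(V) = 2*V*(-5 + V) (g(V) = (2*V)*(-5 + V) = 2*V*(-5 + V))
c(S, I) = -I + 2*I*(-5 + I) (c(S, I) = 2*I*(-5 + I) - I = -I + 2*I*(-5 + I))
(-8*N(-2))*c(9, 0) = (-8*(-287 + 36*(-2))/(9*(-8 - 2)))*(0*(-11 + 2*0)) = (-8*(-287 - 72)/(9*(-10)))*(0*(-11 + 0)) = (-8*(-1)*(-359)/(9*10))*(0*(-11)) = -8*359/90*0 = -1436/45*0 = 0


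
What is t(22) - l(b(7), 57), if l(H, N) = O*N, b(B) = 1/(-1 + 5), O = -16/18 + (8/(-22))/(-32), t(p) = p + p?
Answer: 24821/264 ≈ 94.019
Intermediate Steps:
t(p) = 2*p
O = -695/792 (O = -16*1/18 + (8*(-1/22))*(-1/32) = -8/9 - 4/11*(-1/32) = -8/9 + 1/88 = -695/792 ≈ -0.87753)
b(B) = ¼ (b(B) = 1/4 = ¼)
l(H, N) = -695*N/792
t(22) - l(b(7), 57) = 2*22 - (-695)*57/792 = 44 - 1*(-13205/264) = 44 + 13205/264 = 24821/264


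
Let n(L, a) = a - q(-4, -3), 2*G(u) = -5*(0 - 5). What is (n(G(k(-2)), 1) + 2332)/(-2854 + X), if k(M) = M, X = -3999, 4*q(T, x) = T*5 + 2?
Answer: -425/1246 ≈ -0.34109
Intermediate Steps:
q(T, x) = 1/2 + 5*T/4 (q(T, x) = (T*5 + 2)/4 = (5*T + 2)/4 = (2 + 5*T)/4 = 1/2 + 5*T/4)
G(u) = 25/2 (G(u) = (-5*(0 - 5))/2 = (-5*(-5))/2 = (1/2)*25 = 25/2)
n(L, a) = 9/2 + a (n(L, a) = a - (1/2 + (5/4)*(-4)) = a - (1/2 - 5) = a - 1*(-9/2) = a + 9/2 = 9/2 + a)
(n(G(k(-2)), 1) + 2332)/(-2854 + X) = ((9/2 + 1) + 2332)/(-2854 - 3999) = (11/2 + 2332)/(-6853) = (4675/2)*(-1/6853) = -425/1246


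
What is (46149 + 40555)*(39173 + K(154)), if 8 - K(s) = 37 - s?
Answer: 3407293792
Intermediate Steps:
K(s) = -29 + s (K(s) = 8 - (37 - s) = 8 + (-37 + s) = -29 + s)
(46149 + 40555)*(39173 + K(154)) = (46149 + 40555)*(39173 + (-29 + 154)) = 86704*(39173 + 125) = 86704*39298 = 3407293792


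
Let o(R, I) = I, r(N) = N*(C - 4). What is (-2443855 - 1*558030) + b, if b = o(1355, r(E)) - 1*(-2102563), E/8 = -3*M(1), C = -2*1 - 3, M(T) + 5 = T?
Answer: -900186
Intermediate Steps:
M(T) = -5 + T
C = -5 (C = -2 - 3 = -5)
E = 96 (E = 8*(-3*(-5 + 1)) = 8*(-3*(-4)) = 8*12 = 96)
r(N) = -9*N (r(N) = N*(-5 - 4) = N*(-9) = -9*N)
b = 2101699 (b = -9*96 - 1*(-2102563) = -864 + 2102563 = 2101699)
(-2443855 - 1*558030) + b = (-2443855 - 1*558030) + 2101699 = (-2443855 - 558030) + 2101699 = -3001885 + 2101699 = -900186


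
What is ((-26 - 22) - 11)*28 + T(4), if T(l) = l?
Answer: -1648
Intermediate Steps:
((-26 - 22) - 11)*28 + T(4) = ((-26 - 22) - 11)*28 + 4 = (-48 - 11)*28 + 4 = -59*28 + 4 = -1652 + 4 = -1648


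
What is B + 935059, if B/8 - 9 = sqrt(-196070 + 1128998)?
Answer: 935131 + 64*sqrt(14577) ≈ 9.4286e+5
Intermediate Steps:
B = 72 + 64*sqrt(14577) (B = 72 + 8*sqrt(-196070 + 1128998) = 72 + 8*sqrt(932928) = 72 + 8*(8*sqrt(14577)) = 72 + 64*sqrt(14577) ≈ 7799.1)
B + 935059 = (72 + 64*sqrt(14577)) + 935059 = 935131 + 64*sqrt(14577)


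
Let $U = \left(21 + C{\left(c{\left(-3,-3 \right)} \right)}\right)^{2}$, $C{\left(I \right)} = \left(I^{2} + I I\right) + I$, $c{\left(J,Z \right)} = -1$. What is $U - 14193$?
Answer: $-13709$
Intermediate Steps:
$C{\left(I \right)} = I + 2 I^{2}$ ($C{\left(I \right)} = \left(I^{2} + I^{2}\right) + I = 2 I^{2} + I = I + 2 I^{2}$)
$U = 484$ ($U = \left(21 - \left(1 + 2 \left(-1\right)\right)\right)^{2} = \left(21 - \left(1 - 2\right)\right)^{2} = \left(21 - -1\right)^{2} = \left(21 + 1\right)^{2} = 22^{2} = 484$)
$U - 14193 = 484 - 14193 = -13709$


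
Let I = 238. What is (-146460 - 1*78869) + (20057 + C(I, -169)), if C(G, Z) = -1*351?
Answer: -205623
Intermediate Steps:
C(G, Z) = -351
(-146460 - 1*78869) + (20057 + C(I, -169)) = (-146460 - 1*78869) + (20057 - 351) = (-146460 - 78869) + 19706 = -225329 + 19706 = -205623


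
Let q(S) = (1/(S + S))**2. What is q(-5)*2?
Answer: 1/50 ≈ 0.020000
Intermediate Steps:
q(S) = 1/(4*S**2) (q(S) = (1/(2*S))**2 = 1/(4*S**2))
q(-5)*2 = ((1/4)/(-5)**2)*2 = ((1/4)*(1/25))*2 = (1/100)*2 = 1/50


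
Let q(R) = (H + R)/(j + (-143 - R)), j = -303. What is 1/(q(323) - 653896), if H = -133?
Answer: -769/502846214 ≈ -1.5293e-6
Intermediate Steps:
q(R) = (-133 + R)/(-446 - R) (q(R) = (-133 + R)/(-303 + (-143 - R)) = (-133 + R)/(-446 - R))
1/(q(323) - 653896) = 1/((133 - 1*323)/(446 + 323) - 653896) = 1/((133 - 323)/769 - 653896) = 1/((1/769)*(-190) - 653896) = 1/(-190/769 - 653896) = 1/(-502846214/769) = -769/502846214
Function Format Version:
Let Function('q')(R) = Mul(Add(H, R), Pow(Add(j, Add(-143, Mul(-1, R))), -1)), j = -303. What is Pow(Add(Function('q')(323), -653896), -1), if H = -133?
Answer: Rational(-769, 502846214) ≈ -1.5293e-6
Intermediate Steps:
Function('q')(R) = Mul(Pow(Add(-446, Mul(-1, R)), -1), Add(-133, R)) (Function('q')(R) = Mul(Add(-133, R), Pow(Add(-303, Add(-143, Mul(-1, R))), -1)) = Mul(Add(-133, R), Pow(Add(-446, Mul(-1, R)), -1)) = Mul(Pow(Add(-446, Mul(-1, R)), -1), Add(-133, R)))
Pow(Add(Function('q')(323), -653896), -1) = Pow(Add(Mul(Pow(Add(446, 323), -1), Add(133, Mul(-1, 323))), -653896), -1) = Pow(Add(Mul(Pow(769, -1), Add(133, -323)), -653896), -1) = Pow(Add(Mul(Rational(1, 769), -190), -653896), -1) = Pow(Add(Rational(-190, 769), -653896), -1) = Pow(Rational(-502846214, 769), -1) = Rational(-769, 502846214)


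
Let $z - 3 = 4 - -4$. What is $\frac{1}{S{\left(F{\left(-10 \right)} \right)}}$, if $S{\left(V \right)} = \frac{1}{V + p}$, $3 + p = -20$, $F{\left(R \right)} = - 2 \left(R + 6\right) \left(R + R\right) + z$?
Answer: $-172$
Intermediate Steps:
$z = 11$ ($z = 3 + \left(4 - -4\right) = 3 + \left(4 + 4\right) = 3 + 8 = 11$)
$F{\left(R \right)} = 11 - 4 R \left(6 + R\right)$ ($F{\left(R \right)} = - 2 \left(R + 6\right) \left(R + R\right) + 11 = - 2 \left(6 + R\right) 2 R + 11 = - 2 \cdot 2 R \left(6 + R\right) + 11 = - 4 R \left(6 + R\right) + 11 = 11 - 4 R \left(6 + R\right)$)
$p = -23$ ($p = -3 - 20 = -23$)
$S{\left(V \right)} = \frac{1}{-23 + V}$ ($S{\left(V \right)} = \frac{1}{V - 23} = \frac{1}{-23 + V}$)
$\frac{1}{S{\left(F{\left(-10 \right)} \right)}} = \frac{1}{\frac{1}{-23 - \left(-251 + 400\right)}} = \frac{1}{\frac{1}{-23 + \left(11 + 240 - 400\right)}} = \frac{1}{\frac{1}{-23 - 149}} = \frac{1}{\frac{1}{-172}} = \frac{1}{- \frac{1}{172}} = -172$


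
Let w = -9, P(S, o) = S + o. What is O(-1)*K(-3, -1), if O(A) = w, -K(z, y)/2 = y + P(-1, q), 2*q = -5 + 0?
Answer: -81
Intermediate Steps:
q = -5/2 (q = (-5 + 0)/2 = (½)*(-5) = -5/2 ≈ -2.5000)
K(z, y) = 7 - 2*y (K(z, y) = -2*(y + (-1 - 5/2)) = -2*(y - 7/2) = -2*(-7/2 + y) = 7 - 2*y)
O(A) = -9
O(-1)*K(-3, -1) = -9*(7 - 2*(-1)) = -9*(7 + 2) = -9*9 = -81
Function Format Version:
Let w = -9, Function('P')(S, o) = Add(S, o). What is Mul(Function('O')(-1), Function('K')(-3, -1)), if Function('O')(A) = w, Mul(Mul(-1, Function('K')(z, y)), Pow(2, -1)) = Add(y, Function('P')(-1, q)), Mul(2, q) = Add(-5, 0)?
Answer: -81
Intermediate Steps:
q = Rational(-5, 2) (q = Mul(Rational(1, 2), Add(-5, 0)) = Mul(Rational(1, 2), -5) = Rational(-5, 2) ≈ -2.5000)
Function('K')(z, y) = Add(7, Mul(-2, y)) (Function('K')(z, y) = Mul(-2, Add(y, Add(-1, Rational(-5, 2)))) = Mul(-2, Add(y, Rational(-7, 2))) = Mul(-2, Add(Rational(-7, 2), y)) = Add(7, Mul(-2, y)))
Function('O')(A) = -9
Mul(Function('O')(-1), Function('K')(-3, -1)) = Mul(-9, Add(7, Mul(-2, -1))) = Mul(-9, Add(7, 2)) = Mul(-9, 9) = -81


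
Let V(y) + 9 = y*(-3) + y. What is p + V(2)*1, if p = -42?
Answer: -55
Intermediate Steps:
V(y) = -9 - 2*y (V(y) = -9 + (y*(-3) + y) = -9 + (-3*y + y) = -9 - 2*y)
p + V(2)*1 = -42 + (-9 - 2*2)*1 = -42 + (-9 - 4)*1 = -42 - 13*1 = -42 - 13 = -55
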